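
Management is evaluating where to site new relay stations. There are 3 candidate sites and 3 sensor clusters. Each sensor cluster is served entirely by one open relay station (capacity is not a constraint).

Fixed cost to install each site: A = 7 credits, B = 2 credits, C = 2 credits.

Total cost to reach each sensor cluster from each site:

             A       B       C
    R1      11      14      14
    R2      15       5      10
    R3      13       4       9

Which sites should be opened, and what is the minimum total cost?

Open B only; minimum total cost 25.

For any fixed open set, each sensor cluster goes to its cheapest open site; total = fixed + service.
{B}: R1→B 14, R2→B 5, R3→B 4. Service 23; fixed 2; total 25.
{B, C}: R1→B 14, R2→B 5, R3→B 4. Service 23; fixed 4; total 27.
{A, B}: service 20 + fixed 9 = 29
{A, B, C}: service 20 + fixed 11 = 31
(All 7 nonempty subsets were checked; B only is lowest.)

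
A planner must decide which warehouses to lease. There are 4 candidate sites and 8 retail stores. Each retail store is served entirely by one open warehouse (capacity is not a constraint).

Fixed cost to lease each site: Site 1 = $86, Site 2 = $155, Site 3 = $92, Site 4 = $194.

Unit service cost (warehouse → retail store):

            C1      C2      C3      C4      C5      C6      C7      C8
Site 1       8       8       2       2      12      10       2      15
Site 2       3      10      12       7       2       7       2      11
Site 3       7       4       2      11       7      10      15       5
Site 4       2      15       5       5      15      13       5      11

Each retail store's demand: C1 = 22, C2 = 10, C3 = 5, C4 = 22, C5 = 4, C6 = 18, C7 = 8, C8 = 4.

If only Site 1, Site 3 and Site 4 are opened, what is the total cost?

Each retail store is assigned to its cheapest site among the open ones.
{Site 1, Site 3, Site 4}: C1→Site 4 2·22=44, C2→Site 3 4·10=40, C3→Site 1 2·5=10, C4→Site 1 2·22=44, C5→Site 3 7·4=28, C6→Site 1 10·18=180, C7→Site 1 2·8=16, C8→Site 3 5·4=20. Service 382; fixed 372; total 754.

Total cost: 754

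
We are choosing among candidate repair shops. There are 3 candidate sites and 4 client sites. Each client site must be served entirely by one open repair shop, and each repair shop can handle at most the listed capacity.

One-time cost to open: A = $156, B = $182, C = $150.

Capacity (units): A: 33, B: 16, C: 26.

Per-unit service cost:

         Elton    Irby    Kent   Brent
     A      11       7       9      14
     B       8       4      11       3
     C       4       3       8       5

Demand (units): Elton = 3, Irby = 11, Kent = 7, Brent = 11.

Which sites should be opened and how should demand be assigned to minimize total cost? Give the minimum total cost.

Minimum total cost: 466

Open {B, C}: Elton→C 4·3=12, Irby→C 3·11=33, Kent→C 8·7=56, Brent→B 3·11=33.
Loads: B carries 11/16, C carries 21/26. Service 134; fixed 332; total 466.
Next best feasible plan costs 469.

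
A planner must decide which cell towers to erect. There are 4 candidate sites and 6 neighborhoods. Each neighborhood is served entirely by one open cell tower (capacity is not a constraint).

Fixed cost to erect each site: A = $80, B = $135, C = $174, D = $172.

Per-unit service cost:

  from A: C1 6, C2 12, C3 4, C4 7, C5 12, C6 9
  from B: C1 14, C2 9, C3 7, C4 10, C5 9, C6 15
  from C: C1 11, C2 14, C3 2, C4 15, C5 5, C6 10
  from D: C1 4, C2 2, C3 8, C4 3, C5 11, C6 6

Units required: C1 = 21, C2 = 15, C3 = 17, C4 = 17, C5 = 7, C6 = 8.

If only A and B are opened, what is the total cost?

Total cost: 798

Each neighborhood is assigned to its cheapest site among the open ones.
{A, B}: C1→A 6·21=126, C2→B 9·15=135, C3→A 4·17=68, C4→A 7·17=119, C5→B 9·7=63, C6→A 9·8=72. Service 583; fixed 215; total 798.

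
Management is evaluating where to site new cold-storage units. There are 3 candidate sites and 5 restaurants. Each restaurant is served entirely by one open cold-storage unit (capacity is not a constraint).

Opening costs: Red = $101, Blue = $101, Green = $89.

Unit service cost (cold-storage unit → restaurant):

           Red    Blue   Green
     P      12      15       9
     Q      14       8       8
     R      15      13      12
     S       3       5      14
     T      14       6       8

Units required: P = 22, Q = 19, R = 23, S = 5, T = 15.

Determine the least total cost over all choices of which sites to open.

Minimum total cost: 905

For any fixed open set, each restaurant goes to its cheapest open site; total = fixed + service.
{Green}: P→Green 9·22=198, Q→Green 8·19=152, R→Green 12·23=276, S→Green 14·5=70, T→Green 8·15=120. Service 816; fixed 89; total 905.
{Blue, Green}: P→Green 9·22=198, Q→Blue 8·19=152, R→Green 12·23=276, S→Blue 5·5=25, T→Blue 6·15=90. Service 741; fixed 190; total 931.
{Red, Green}: service 761 + fixed 190 = 951
{Red, Blue, Green}: service 731 + fixed 291 = 1022
No other subset beats 905.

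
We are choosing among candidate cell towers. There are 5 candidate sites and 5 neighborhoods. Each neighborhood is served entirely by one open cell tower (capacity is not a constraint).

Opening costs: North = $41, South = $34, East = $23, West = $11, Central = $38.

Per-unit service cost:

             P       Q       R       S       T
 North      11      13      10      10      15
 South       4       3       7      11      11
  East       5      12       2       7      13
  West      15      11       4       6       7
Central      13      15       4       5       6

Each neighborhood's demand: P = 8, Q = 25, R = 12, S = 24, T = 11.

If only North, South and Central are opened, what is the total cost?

Total cost: 454

Each neighborhood is assigned to its cheapest site among the open ones.
{North, South, Central}: P→South 4·8=32, Q→South 3·25=75, R→Central 4·12=48, S→Central 5·24=120, T→Central 6·11=66. Service 341; fixed 113; total 454.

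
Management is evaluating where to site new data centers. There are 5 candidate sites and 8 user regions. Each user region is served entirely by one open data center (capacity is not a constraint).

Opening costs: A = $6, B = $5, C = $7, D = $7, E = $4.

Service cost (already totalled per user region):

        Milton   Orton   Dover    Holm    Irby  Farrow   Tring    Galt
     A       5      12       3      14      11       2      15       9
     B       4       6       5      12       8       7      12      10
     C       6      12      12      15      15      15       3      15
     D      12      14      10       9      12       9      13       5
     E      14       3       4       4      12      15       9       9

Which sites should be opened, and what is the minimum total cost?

Open A and E; minimum total cost 56.

For any fixed open set, each user region goes to its cheapest open site; total = fixed + service.
{A, E}: Milton→A 5, Orton→E 3, Dover→A 3, Holm→E 4, Irby→A 11, Farrow→A 2, Tring→E 9, Galt→A 9. Service 46; fixed 10; total 56.
{A, B, E}: Milton→B 4, Orton→E 3, Dover→A 3, Holm→E 4, Irby→B 8, Farrow→A 2, Tring→E 9, Galt→A 9. Service 42; fixed 15; total 57.
{A, C, E}: Milton→A 5, Orton→E 3, Dover→A 3, Holm→E 4, Irby→A 11, Farrow→A 2, Tring→C 3, Galt→A 9. Service 40; fixed 17; total 57.
{A, B, C, D, E}: service 32 + fixed 29 = 61
No other subset beats 56.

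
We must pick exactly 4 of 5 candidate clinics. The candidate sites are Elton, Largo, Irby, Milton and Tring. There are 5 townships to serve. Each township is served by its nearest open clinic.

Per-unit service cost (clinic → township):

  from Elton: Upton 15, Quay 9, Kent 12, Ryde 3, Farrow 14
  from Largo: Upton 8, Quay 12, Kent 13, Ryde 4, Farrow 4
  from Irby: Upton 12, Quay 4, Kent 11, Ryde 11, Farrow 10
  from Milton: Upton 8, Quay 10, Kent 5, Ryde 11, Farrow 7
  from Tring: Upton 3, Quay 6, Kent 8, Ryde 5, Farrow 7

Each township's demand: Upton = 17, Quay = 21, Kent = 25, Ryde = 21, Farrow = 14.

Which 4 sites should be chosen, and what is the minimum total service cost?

With exactly 4 open, each township uses its cheapest among the chosen.
{Largo, Irby, Milton, Tring}: Upton→Tring 3·17=51, Quay→Irby 4·21=84, Kent→Milton 5·25=125, Ryde→Largo 4·21=84, Farrow→Largo 4·14=56. Service cost 400.
{Elton, Largo, Milton, Tring}: service cost 421
{Elton, Irby, Milton, Tring}: service cost 421
Among all 5 size-4 choices, {Largo, Irby, Milton, Tring} is lowest.

Choose Largo, Irby, Milton and Tring; total service cost 400.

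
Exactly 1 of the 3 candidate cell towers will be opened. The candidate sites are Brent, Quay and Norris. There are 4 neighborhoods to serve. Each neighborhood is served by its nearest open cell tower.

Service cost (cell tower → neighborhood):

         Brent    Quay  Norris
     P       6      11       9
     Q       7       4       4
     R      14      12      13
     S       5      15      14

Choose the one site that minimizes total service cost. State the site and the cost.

Choose Brent only; total service cost 32.

With exactly 1 open, each neighborhood uses its cheapest among the chosen.
{Brent}: P→Brent 6, Q→Brent 7, R→Brent 14, S→Brent 5. Service cost 32.
{Norris}: service cost 40
{Quay}: service cost 42
Among all 3 size-1 choices, {Brent} is lowest.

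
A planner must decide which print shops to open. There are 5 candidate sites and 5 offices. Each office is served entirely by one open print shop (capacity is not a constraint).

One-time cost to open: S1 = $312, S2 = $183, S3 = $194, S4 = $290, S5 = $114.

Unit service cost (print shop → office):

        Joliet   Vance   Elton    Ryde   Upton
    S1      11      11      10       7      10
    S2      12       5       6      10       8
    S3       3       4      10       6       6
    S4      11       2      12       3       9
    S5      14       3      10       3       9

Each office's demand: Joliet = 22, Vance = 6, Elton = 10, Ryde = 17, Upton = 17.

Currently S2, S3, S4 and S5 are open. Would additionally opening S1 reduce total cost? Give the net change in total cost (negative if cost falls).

No — net change +312 (cost rises by 312).

Current service cost with {S2, S3, S4, S5}: 291.
Adding S1: each office re-picks its cheapest; new service cost 291, saving 0.
Extra fixed cost: 312. Net change = 312 − 0 = 312.
(Totals: 1072 → 1384.)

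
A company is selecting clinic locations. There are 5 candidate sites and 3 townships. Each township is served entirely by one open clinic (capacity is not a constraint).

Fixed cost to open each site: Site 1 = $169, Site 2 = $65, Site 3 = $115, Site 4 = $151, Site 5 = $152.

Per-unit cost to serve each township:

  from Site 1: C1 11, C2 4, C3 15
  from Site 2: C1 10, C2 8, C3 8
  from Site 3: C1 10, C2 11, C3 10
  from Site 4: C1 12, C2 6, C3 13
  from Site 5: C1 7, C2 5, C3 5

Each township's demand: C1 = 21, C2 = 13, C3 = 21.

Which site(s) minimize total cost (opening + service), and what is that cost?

For any fixed open set, each township goes to its cheapest open site; total = fixed + service.
{Site 5}: C1→Site 5 7·21=147, C2→Site 5 5·13=65, C3→Site 5 5·21=105. Service 317; fixed 152; total 469.
{Site 2, Site 5}: service 317 + fixed 217 = 534
{Site 2}: service 482 + fixed 65 = 547
{Site 1, Site 2, Site 3, Site 4, Site 5}: service 304 + fixed 652 = 956
No other subset beats 469.

Open Site 5 only; minimum total cost 469.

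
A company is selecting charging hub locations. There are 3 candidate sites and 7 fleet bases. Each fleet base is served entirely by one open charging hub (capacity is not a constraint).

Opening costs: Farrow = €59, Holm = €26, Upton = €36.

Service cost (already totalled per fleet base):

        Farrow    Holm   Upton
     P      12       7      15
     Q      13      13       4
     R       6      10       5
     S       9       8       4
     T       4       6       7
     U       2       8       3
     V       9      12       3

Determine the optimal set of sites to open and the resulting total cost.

For any fixed open set, each fleet base goes to its cheapest open site; total = fixed + service.
{Upton}: P→Upton 15, Q→Upton 4, R→Upton 5, S→Upton 4, T→Upton 7, U→Upton 3, V→Upton 3. Service 41; fixed 36; total 77.
{Holm}: service 64 + fixed 26 = 90
{Holm, Upton}: service 32 + fixed 62 = 94
{Farrow, Holm, Upton}: P→Holm 7, Q→Upton 4, R→Upton 5, S→Upton 4, T→Farrow 4, U→Farrow 2, V→Upton 3. Service 29; fixed 121; total 150.
(All 7 nonempty subsets were checked; Upton only is lowest.)

Open Upton only; minimum total cost 77.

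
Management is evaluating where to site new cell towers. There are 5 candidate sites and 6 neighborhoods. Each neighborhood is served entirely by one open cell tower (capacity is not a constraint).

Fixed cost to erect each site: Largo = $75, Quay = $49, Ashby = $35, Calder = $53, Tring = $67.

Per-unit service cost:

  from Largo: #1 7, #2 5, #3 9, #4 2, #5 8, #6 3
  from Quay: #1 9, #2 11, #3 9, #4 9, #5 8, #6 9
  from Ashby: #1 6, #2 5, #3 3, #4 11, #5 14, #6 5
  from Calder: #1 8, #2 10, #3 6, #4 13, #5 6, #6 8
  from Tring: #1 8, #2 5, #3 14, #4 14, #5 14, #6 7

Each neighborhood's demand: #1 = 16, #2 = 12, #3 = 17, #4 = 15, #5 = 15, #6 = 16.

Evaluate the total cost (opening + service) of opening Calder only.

Total cost: 816

Each neighborhood is assigned to its cheapest site among the open ones.
{Calder}: #1→Calder 8·16=128, #2→Calder 10·12=120, #3→Calder 6·17=102, #4→Calder 13·15=195, #5→Calder 6·15=90, #6→Calder 8·16=128. Service 763; fixed 53; total 816.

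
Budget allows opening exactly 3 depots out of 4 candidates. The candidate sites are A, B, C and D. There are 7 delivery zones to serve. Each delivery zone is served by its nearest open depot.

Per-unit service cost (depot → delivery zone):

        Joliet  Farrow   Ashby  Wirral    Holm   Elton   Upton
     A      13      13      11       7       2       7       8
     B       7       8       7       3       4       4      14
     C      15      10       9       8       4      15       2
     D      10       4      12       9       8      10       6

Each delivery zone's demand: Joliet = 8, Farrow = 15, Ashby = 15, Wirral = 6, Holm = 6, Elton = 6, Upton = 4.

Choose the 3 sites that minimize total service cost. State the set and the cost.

Choose B, C and D; total service cost 295.

With exactly 3 open, each delivery zone uses its cheapest among the chosen.
{B, C, D}: Joliet→B 7·8=56, Farrow→D 4·15=60, Ashby→B 7·15=105, Wirral→B 3·6=18, Holm→B 4·6=24, Elton→B 4·6=24, Upton→C 2·4=8. Service cost 295.
{A, B, D}: service cost 299
{A, B, C}: service cost 343
Among all 4 size-3 choices, {B, C, D} is lowest.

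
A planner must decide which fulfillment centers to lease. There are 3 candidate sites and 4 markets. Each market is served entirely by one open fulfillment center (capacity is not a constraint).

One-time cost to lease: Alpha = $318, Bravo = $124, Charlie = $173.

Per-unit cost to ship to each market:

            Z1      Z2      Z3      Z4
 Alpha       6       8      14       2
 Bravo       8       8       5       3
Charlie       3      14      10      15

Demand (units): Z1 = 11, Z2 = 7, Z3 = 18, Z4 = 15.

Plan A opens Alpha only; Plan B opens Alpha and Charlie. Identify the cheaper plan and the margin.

Plan A is cheaper by 68.

Plan A: {Alpha}: Z1→Alpha 6·11=66, Z2→Alpha 8·7=56, Z3→Alpha 14·18=252, Z4→Alpha 2·15=30. Service 404; fixed 318; total 722.
Plan B: {Alpha, Charlie}: Z1→Charlie 3·11=33, Z2→Alpha 8·7=56, Z3→Charlie 10·18=180, Z4→Alpha 2·15=30. Service 299; fixed 491; total 790.
Difference: |722 − 790| = 68.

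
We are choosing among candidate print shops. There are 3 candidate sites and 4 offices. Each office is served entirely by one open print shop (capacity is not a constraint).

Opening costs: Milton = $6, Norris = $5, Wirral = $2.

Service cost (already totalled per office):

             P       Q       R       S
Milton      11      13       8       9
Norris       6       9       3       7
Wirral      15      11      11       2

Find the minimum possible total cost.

Minimum total cost: 27

For any fixed open set, each office goes to its cheapest open site; total = fixed + service.
{Norris, Wirral}: P→Norris 6, Q→Norris 9, R→Norris 3, S→Wirral 2. Service 20; fixed 7; total 27.
{Norris}: service 25 + fixed 5 = 30
{Milton, Norris, Wirral}: service 20 + fixed 13 = 33
{Wirral}: P→Wirral 15, Q→Wirral 11, R→Wirral 11, S→Wirral 2. Service 39; fixed 2; total 41.
No other subset beats 27.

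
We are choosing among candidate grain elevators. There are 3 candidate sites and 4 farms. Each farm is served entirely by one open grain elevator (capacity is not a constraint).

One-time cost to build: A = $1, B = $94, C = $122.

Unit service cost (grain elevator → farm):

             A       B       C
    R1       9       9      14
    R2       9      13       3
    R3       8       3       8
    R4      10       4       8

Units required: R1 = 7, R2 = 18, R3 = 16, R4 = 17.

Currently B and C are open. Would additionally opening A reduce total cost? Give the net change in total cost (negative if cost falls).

No — net change +1 (cost rises by 1).

Current service cost with {B, C}: 233.
Adding A: each farm re-picks its cheapest; new service cost 233, saving 0.
Extra fixed cost: 1. Net change = 1 − 0 = 1.
(Totals: 449 → 450.)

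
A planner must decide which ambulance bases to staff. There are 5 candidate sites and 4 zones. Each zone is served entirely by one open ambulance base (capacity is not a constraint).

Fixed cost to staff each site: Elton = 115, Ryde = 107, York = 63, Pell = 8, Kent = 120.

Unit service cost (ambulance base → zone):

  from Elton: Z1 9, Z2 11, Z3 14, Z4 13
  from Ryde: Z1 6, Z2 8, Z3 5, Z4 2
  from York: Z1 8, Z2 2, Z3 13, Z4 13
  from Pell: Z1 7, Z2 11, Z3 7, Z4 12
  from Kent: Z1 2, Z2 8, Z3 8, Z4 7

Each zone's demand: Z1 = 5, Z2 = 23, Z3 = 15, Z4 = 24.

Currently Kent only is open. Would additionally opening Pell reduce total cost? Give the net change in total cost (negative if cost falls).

Current service cost with {Kent}: 482.
Adding Pell: each zone re-picks its cheapest; new service cost 467, saving 15.
Extra fixed cost: 8. Net change = 8 − 15 = -7.
(Totals: 602 → 595.)

Yes — net change −7 (cost falls by 7).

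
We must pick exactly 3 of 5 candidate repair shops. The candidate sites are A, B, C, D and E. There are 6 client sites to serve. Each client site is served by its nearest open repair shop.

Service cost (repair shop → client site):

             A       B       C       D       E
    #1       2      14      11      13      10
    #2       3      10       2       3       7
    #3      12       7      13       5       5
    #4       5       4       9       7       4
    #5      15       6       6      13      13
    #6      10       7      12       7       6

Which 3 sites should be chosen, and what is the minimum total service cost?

With exactly 3 open, each client site uses its cheapest among the chosen.
{A, C, E}: #1→A 2, #2→C 2, #3→E 5, #4→E 4, #5→C 6, #6→E 6. Service cost 25.
{A, B, E}: service cost 26
{A, B, D}: service cost 27
Among all 10 size-3 choices, {A, C, E} is lowest.

Choose A, C and E; total service cost 25.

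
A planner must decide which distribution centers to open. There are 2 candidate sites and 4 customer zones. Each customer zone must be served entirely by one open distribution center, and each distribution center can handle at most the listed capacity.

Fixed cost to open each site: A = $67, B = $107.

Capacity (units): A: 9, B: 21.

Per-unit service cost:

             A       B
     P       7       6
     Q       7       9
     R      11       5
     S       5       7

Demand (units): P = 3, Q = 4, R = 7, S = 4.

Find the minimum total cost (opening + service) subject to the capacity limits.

Minimum total cost: 224

Open {B}: P→B 6·3=18, Q→B 9·4=36, R→B 5·7=35, S→B 7·4=28.
Loads: B carries 18/21. Service 117; fixed 107; total 224.
Next best feasible plan costs 275.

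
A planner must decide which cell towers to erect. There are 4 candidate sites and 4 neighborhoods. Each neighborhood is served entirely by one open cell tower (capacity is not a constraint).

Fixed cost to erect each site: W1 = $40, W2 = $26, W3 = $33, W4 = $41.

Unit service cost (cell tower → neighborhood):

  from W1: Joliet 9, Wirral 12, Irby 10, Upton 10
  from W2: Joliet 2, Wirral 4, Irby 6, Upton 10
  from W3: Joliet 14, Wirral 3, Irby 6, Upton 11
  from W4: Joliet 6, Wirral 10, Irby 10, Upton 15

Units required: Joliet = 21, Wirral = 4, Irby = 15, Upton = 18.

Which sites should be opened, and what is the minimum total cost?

For any fixed open set, each neighborhood goes to its cheapest open site; total = fixed + service.
{W2}: Joliet→W2 2·21=42, Wirral→W2 4·4=16, Irby→W2 6·15=90, Upton→W2 10·18=180. Service 328; fixed 26; total 354.
{W2, W3}: service 324 + fixed 59 = 383
{W1, W2}: Joliet→W2 2·21=42, Wirral→W2 4·4=16, Irby→W2 6·15=90, Upton→W1 10·18=180. Service 328; fixed 66; total 394.
{W1, W2, W3, W4}: service 324 + fixed 140 = 464
No other subset beats 354.

Open W2 only; minimum total cost 354.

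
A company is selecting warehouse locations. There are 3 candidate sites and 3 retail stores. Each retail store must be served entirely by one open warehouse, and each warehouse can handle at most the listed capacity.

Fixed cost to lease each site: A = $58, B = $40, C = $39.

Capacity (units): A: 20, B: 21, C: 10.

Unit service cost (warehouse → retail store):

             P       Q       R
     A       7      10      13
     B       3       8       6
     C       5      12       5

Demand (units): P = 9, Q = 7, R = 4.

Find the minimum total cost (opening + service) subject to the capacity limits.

Open {B}: P→B 3·9=27, Q→B 8·7=56, R→B 6·4=24.
Loads: B carries 20/21. Service 107; fixed 40; total 147.
Next best feasible plan costs 182.

Minimum total cost: 147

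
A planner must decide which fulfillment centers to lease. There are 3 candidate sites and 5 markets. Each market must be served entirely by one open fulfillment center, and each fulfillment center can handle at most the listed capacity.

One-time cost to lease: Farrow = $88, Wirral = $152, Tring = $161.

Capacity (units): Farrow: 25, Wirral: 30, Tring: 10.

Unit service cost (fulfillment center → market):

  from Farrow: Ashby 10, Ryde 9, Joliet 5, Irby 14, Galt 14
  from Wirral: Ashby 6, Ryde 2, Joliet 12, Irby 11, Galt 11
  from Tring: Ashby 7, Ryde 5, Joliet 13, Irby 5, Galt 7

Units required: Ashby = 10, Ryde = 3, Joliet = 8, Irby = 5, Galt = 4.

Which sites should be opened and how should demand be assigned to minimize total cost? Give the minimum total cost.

Minimum total cost: 413

Open {Wirral}: Ashby→Wirral 6·10=60, Ryde→Wirral 2·3=6, Joliet→Wirral 12·8=96, Irby→Wirral 11·5=55, Galt→Wirral 11·4=44.
Loads: Wirral carries 30/30. Service 261; fixed 152; total 413.
Next best feasible plan costs 445.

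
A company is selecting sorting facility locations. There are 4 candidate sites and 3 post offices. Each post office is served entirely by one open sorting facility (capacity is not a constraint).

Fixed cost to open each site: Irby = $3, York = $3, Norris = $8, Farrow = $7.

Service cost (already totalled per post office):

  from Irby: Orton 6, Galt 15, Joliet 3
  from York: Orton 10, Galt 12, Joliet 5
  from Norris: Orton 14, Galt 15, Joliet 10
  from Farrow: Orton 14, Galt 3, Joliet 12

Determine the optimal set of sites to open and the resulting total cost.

For any fixed open set, each post office goes to its cheapest open site; total = fixed + service.
{Irby, Farrow}: Orton→Irby 6, Galt→Farrow 3, Joliet→Irby 3. Service 12; fixed 10; total 22.
{Irby, York, Farrow}: Orton→Irby 6, Galt→Farrow 3, Joliet→Irby 3. Service 12; fixed 13; total 25.
{Irby}: Orton→Irby 6, Galt→Irby 15, Joliet→Irby 3. Service 24; fixed 3; total 27.
{Irby, York, Norris, Farrow}: Orton→Irby 6, Galt→Farrow 3, Joliet→Irby 3. Service 12; fixed 21; total 33.
No other subset beats 22.

Open Irby and Farrow; minimum total cost 22.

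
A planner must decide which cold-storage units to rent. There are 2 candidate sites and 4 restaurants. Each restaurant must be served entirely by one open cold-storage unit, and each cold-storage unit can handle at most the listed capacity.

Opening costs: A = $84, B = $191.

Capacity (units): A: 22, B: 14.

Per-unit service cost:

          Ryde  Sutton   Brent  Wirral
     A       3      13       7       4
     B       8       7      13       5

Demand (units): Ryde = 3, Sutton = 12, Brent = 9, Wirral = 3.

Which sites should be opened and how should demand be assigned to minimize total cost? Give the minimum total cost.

Open {A, B}: Ryde→A 3·3=9, Sutton→B 7·12=84, Brent→A 7·9=63, Wirral→A 4·3=12.
Loads: A carries 15/22, B carries 12/14. Service 168; fixed 275; total 443.
Next best feasible plan costs 533.

Minimum total cost: 443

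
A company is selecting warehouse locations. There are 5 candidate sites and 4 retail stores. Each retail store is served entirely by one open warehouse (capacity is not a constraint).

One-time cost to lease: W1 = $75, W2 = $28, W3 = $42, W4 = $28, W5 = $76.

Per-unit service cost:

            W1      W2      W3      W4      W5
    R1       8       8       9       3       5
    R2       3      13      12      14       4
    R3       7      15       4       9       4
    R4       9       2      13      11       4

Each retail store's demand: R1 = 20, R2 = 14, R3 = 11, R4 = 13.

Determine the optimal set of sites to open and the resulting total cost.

For any fixed open set, each retail store goes to its cheapest open site; total = fixed + service.
{W4, W5}: R1→W4 3·20=60, R2→W5 4·14=56, R3→W5 4·11=44, R4→W5 4·13=52. Service 212; fixed 104; total 316.
{W2, W4, W5}: R1→W4 3·20=60, R2→W5 4·14=56, R3→W5 4·11=44, R4→W2 2·13=26. Service 186; fixed 132; total 318.
{W5}: service 252 + fixed 76 = 328
{W1, W2, W3, W4, W5}: service 172 + fixed 249 = 421
No other subset beats 316.

Open W4 and W5; minimum total cost 316.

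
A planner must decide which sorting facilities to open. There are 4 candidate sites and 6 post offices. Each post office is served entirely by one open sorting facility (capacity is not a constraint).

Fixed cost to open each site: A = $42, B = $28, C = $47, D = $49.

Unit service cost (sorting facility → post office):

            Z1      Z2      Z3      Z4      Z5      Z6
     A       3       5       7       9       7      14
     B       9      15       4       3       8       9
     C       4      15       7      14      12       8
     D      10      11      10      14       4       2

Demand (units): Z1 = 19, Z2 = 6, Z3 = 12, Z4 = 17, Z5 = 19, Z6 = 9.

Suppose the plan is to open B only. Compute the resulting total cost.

Total cost: 621

Each post office is assigned to its cheapest site among the open ones.
{B}: Z1→B 9·19=171, Z2→B 15·6=90, Z3→B 4·12=48, Z4→B 3·17=51, Z5→B 8·19=152, Z6→B 9·9=81. Service 593; fixed 28; total 621.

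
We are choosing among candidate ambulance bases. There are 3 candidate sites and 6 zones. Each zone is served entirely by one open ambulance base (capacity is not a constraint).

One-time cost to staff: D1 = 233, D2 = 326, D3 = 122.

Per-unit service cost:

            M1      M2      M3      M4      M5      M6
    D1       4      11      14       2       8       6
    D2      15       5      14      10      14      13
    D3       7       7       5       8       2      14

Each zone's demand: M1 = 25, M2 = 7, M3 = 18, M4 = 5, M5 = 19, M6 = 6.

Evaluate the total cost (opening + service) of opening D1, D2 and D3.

Total cost: 990

Each zone is assigned to its cheapest site among the open ones.
{D1, D2, D3}: M1→D1 4·25=100, M2→D2 5·7=35, M3→D3 5·18=90, M4→D1 2·5=10, M5→D3 2·19=38, M6→D1 6·6=36. Service 309; fixed 681; total 990.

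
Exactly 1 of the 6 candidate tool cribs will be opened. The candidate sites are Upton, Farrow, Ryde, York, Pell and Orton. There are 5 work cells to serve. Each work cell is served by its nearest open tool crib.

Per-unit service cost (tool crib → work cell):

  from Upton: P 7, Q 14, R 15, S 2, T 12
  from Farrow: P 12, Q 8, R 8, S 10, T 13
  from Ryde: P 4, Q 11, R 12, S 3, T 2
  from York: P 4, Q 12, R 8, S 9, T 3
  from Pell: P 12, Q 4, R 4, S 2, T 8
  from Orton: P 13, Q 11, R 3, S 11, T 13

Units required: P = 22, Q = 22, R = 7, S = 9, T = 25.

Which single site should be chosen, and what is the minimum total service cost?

With exactly 1 open, each work cell uses its cheapest among the chosen.
{Ryde}: P→Ryde 4·22=88, Q→Ryde 11·22=242, R→Ryde 12·7=84, S→Ryde 3·9=27, T→Ryde 2·25=50. Service cost 491.
{York}: service cost 564
{Pell}: service cost 598
Among all 6 size-1 choices, {Ryde} is lowest.

Choose Ryde only; total service cost 491.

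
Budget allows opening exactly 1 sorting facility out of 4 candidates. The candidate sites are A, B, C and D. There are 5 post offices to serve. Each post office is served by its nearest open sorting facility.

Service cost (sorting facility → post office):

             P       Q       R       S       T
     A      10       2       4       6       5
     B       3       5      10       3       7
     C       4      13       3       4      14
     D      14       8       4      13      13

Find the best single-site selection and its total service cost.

With exactly 1 open, each post office uses its cheapest among the chosen.
{A}: P→A 10, Q→A 2, R→A 4, S→A 6, T→A 5. Service cost 27.
{B}: service cost 28
{C}: service cost 38
Among all 4 size-1 choices, {A} is lowest.

Choose A only; total service cost 27.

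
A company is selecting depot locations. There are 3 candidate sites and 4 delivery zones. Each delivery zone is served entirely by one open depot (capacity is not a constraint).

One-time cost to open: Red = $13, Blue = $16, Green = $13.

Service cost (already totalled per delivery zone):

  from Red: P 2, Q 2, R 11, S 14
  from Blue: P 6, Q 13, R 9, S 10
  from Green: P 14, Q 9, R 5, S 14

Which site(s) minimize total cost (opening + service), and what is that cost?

Open Red only; minimum total cost 42.

For any fixed open set, each delivery zone goes to its cheapest open site; total = fixed + service.
{Red}: P→Red 2, Q→Red 2, R→Red 11, S→Red 14. Service 29; fixed 13; total 42.
{Red, Green}: P→Red 2, Q→Red 2, R→Green 5, S→Red 14. Service 23; fixed 26; total 49.
{Red, Blue}: service 23 + fixed 29 = 52
{Red, Blue, Green}: P→Red 2, Q→Red 2, R→Green 5, S→Blue 10. Service 19; fixed 42; total 61.
No other subset beats 42.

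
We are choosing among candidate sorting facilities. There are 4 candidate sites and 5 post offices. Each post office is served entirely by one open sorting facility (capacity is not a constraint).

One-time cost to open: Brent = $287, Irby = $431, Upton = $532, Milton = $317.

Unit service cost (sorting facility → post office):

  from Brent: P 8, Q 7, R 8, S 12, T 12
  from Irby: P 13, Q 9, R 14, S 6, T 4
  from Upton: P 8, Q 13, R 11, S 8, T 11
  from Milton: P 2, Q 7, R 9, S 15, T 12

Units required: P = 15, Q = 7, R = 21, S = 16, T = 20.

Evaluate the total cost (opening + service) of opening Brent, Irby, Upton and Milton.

Each post office is assigned to its cheapest site among the open ones.
{Brent, Irby, Upton, Milton}: P→Milton 2·15=30, Q→Brent 7·7=49, R→Brent 8·21=168, S→Irby 6·16=96, T→Irby 4·20=80. Service 423; fixed 1567; total 1990.

Total cost: 1990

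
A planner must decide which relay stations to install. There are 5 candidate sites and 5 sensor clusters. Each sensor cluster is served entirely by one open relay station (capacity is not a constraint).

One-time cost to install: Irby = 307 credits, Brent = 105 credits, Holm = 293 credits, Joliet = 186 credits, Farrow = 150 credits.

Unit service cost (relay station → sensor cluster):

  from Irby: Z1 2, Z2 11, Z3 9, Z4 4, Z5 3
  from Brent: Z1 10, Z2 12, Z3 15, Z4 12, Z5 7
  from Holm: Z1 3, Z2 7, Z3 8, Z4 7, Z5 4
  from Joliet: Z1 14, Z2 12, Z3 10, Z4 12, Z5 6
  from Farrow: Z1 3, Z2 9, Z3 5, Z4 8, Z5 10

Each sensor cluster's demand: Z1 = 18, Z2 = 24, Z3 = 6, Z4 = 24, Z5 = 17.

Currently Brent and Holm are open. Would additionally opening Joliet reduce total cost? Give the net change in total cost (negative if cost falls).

No — net change +186 (cost rises by 186).

Current service cost with {Brent, Holm}: 506.
Adding Joliet: each sensor cluster re-picks its cheapest; new service cost 506, saving 0.
Extra fixed cost: 186. Net change = 186 − 0 = 186.
(Totals: 904 → 1090.)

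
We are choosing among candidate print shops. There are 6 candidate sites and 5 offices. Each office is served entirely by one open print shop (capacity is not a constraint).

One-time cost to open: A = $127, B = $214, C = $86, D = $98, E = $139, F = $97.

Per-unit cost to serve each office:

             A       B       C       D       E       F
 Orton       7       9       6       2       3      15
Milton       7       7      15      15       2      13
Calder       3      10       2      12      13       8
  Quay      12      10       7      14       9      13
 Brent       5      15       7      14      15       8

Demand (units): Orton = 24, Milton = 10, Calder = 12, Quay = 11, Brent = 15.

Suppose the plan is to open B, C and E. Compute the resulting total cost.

Each office is assigned to its cheapest site among the open ones.
{B, C, E}: Orton→E 3·24=72, Milton→E 2·10=20, Calder→C 2·12=24, Quay→C 7·11=77, Brent→C 7·15=105. Service 298; fixed 439; total 737.

Total cost: 737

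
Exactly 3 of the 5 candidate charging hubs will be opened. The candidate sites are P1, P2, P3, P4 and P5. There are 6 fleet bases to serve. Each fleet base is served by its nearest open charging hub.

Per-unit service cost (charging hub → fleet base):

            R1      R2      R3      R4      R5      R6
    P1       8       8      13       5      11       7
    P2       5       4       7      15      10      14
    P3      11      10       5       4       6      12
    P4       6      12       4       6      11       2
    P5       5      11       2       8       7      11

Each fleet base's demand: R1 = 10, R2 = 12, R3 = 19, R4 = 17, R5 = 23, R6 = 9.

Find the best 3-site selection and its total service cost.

Choose P2, P3 and P4; total service cost 398.

With exactly 3 open, each fleet base uses its cheapest among the chosen.
{P2, P3, P4}: R1→P2 5·10=50, R2→P2 4·12=48, R3→P4 4·19=76, R4→P3 4·17=68, R5→P3 6·23=138, R6→P4 2·9=18. Service cost 398.
{P2, P4, P5}: service cost 417
{P3, P4, P5}: service cost 432
Among all 10 size-3 choices, {P2, P3, P4} is lowest.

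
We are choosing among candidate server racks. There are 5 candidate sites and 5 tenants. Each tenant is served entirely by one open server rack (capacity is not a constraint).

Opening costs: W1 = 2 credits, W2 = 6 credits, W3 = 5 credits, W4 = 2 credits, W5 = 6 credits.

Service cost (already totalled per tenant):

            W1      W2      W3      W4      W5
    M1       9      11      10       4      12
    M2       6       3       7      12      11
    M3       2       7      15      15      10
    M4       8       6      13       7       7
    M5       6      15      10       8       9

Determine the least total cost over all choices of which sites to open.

For any fixed open set, each tenant goes to its cheapest open site; total = fixed + service.
{W1, W4}: M1→W4 4, M2→W1 6, M3→W1 2, M4→W4 7, M5→W1 6. Service 25; fixed 4; total 29.
{W1, W2, W4}: service 21 + fixed 10 = 31
{W1}: service 31 + fixed 2 = 33
{W1, W2, W3, W4, W5}: service 21 + fixed 21 = 42
No other subset beats 29.

Minimum total cost: 29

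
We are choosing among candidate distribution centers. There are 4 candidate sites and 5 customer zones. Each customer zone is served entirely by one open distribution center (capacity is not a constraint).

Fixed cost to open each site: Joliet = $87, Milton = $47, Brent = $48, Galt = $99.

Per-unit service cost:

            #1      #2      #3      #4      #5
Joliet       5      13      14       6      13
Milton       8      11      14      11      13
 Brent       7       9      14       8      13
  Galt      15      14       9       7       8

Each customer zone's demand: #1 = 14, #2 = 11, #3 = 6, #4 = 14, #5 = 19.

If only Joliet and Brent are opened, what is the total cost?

Total cost: 719

Each customer zone is assigned to its cheapest site among the open ones.
{Joliet, Brent}: #1→Joliet 5·14=70, #2→Brent 9·11=99, #3→Joliet 14·6=84, #4→Joliet 6·14=84, #5→Joliet 13·19=247. Service 584; fixed 135; total 719.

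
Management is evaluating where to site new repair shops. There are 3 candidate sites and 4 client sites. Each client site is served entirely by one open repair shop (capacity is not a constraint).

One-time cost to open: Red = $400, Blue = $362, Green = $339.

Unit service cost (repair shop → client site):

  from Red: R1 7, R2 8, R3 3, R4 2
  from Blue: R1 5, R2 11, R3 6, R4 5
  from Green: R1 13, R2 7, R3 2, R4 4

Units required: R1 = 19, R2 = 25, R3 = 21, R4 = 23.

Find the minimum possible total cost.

For any fixed open set, each client site goes to its cheapest open site; total = fixed + service.
{Red}: R1→Red 7·19=133, R2→Red 8·25=200, R3→Red 3·21=63, R4→Red 2·23=46. Service 442; fixed 400; total 842.
{Green}: service 556 + fixed 339 = 895
{Blue}: service 611 + fixed 362 = 973
{Red, Blue, Green}: service 358 + fixed 1101 = 1459
No other subset beats 842.

Minimum total cost: 842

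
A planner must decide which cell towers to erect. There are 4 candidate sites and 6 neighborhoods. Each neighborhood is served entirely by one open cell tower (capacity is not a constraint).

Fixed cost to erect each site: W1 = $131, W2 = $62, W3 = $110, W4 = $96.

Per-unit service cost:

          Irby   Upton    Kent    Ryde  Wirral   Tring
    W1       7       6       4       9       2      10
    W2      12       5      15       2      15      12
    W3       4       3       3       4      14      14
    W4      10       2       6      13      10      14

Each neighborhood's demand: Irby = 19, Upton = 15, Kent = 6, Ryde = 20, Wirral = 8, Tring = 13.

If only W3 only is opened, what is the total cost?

Total cost: 623

Each neighborhood is assigned to its cheapest site among the open ones.
{W3}: Irby→W3 4·19=76, Upton→W3 3·15=45, Kent→W3 3·6=18, Ryde→W3 4·20=80, Wirral→W3 14·8=112, Tring→W3 14·13=182. Service 513; fixed 110; total 623.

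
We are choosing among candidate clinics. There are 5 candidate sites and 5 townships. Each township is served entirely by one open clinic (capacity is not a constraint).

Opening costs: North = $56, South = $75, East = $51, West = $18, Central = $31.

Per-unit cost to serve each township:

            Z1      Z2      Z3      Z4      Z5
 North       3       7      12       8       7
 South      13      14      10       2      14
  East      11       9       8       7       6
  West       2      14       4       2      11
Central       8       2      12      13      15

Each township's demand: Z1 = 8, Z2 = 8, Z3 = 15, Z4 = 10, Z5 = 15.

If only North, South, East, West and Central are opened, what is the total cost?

Total cost: 433

Each township is assigned to its cheapest site among the open ones.
{North, South, East, West, Central}: Z1→West 2·8=16, Z2→Central 2·8=16, Z3→West 4·15=60, Z4→South 2·10=20, Z5→East 6·15=90. Service 202; fixed 231; total 433.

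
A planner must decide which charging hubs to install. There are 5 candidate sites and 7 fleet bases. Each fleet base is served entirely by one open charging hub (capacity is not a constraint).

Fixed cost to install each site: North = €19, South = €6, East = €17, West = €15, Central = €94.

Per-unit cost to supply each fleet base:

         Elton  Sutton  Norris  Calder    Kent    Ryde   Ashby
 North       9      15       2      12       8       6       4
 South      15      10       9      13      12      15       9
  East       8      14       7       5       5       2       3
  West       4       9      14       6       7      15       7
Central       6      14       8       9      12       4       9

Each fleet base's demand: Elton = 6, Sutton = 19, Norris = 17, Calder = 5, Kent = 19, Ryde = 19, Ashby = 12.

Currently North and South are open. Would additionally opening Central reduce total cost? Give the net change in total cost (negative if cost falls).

Current service cost with {North, South}: 652.
Adding Central: each fleet base re-picks its cheapest; new service cost 581, saving 71.
Extra fixed cost: 94. Net change = 94 − 71 = 23.
(Totals: 677 → 700.)

No — net change +23 (cost rises by 23).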